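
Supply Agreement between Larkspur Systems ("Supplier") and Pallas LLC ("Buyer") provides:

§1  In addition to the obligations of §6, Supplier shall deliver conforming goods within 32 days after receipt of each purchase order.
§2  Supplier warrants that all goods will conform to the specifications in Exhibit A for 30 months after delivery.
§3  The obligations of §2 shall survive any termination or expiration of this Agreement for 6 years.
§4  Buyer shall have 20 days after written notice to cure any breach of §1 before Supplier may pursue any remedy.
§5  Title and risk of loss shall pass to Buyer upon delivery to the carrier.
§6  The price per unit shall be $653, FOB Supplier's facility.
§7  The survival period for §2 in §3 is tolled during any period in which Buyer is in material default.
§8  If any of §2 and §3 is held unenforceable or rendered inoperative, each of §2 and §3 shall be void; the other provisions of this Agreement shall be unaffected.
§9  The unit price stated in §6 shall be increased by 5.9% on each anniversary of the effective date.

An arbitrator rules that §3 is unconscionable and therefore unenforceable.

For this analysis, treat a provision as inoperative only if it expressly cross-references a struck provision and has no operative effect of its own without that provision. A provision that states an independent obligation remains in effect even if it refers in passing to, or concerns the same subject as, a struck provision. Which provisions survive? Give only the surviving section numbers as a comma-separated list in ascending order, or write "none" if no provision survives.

1, 4, 5, 6, 8, 9

§3 is struck. §7 has no operative effect of its own apart from §3 and is therefore inoperative. §8 declares §2 and §3 mutually dependent; since one of them has fallen, all of them are of no effect. That brings down §2 as well. The remainder continues in force under §8. That leaves §1, §4, §5, §6, §8, and §9 in effect.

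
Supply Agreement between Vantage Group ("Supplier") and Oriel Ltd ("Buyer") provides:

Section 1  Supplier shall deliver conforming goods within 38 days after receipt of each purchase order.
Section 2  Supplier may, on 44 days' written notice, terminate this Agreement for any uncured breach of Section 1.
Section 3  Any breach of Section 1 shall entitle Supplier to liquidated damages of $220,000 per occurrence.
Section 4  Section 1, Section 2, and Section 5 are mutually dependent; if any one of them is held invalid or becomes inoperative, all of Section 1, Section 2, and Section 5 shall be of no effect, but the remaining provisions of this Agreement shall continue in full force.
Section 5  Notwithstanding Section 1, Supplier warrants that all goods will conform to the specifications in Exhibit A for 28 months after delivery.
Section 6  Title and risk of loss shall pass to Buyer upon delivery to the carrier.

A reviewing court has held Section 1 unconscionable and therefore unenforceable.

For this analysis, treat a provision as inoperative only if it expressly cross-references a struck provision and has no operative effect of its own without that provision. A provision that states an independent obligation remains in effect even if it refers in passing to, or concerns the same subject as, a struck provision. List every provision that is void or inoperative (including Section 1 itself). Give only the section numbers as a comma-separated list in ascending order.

1, 2, 3, 5

Section 1 is struck. Section 2 merely fixes the termination right for breach of Section 1; with Section 1 gone it has nothing to operate on and falls away. The whole of Section 3 is the liquidated-damages amount, defined by reference to Section 1, so Section 3 cannot stand once Section 1 is removed. Section 4 declares Section 1, Section 2, and Section 5 mutually dependent; since one of them has fallen, all of them are of no effect. That brings down Section 5 as well. The remainder continues in force under Section 4. Section 4 and Section 6 remain in effect.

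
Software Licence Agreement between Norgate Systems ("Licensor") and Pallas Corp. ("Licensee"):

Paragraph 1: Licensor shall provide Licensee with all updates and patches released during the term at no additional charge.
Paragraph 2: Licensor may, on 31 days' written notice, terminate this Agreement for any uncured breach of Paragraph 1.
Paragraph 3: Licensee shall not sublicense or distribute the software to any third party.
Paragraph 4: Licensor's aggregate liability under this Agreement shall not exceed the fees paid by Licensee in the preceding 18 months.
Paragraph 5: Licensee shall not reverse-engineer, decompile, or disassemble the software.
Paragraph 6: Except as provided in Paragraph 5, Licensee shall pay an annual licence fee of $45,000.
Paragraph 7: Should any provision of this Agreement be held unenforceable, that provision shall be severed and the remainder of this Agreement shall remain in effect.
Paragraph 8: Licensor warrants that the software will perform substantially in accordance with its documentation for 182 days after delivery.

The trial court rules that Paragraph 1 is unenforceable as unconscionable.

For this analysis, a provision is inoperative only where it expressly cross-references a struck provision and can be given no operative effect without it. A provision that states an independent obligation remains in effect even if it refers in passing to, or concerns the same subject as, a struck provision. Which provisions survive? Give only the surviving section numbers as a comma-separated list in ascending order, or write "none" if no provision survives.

Paragraph 1 is struck. The only function of Paragraph 2 is the termination right for breach of Paragraph 1, so it cannot stand once Paragraph 1 is removed. Paragraph 7 is a severability clause and preserves every provision that can still be given independent effect. Paragraph 3, Paragraph 4, Paragraph 5, Paragraph 6, Paragraph 7, and Paragraph 8 remain in effect.

3, 4, 5, 6, 7, 8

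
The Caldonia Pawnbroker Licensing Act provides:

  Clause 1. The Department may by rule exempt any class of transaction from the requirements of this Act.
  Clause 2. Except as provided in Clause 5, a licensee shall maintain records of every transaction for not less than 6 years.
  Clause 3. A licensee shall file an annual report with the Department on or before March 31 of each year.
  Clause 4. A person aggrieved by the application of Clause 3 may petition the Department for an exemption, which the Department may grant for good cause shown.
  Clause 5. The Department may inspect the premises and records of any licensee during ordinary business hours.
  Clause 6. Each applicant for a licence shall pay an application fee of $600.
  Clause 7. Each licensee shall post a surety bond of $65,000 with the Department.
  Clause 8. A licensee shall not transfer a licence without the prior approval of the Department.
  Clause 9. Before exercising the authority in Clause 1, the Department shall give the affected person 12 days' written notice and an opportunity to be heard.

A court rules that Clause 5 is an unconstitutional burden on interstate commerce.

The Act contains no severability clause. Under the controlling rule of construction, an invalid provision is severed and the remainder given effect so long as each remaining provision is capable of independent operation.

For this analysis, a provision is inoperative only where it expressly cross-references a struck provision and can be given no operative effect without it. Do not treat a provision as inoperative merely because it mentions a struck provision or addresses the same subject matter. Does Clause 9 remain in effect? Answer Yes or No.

Yes

Clause 5 is struck. Clause 2 mentions Clause 5 but its own obligation stands independently of Clause 5, so Clause 2 is not affected. Nothing else in the Act is defined by reference to Clause 5. Under the stated default rule, only provisions that cannot operate independently fall away; the rest are enforced. That leaves Clause 1, Clause 2, Clause 3, Clause 4, Clause 6, Clause 7, Clause 8, and Clause 9 in effect. Clause 9 is among the surviving provisions, so the answer is yes.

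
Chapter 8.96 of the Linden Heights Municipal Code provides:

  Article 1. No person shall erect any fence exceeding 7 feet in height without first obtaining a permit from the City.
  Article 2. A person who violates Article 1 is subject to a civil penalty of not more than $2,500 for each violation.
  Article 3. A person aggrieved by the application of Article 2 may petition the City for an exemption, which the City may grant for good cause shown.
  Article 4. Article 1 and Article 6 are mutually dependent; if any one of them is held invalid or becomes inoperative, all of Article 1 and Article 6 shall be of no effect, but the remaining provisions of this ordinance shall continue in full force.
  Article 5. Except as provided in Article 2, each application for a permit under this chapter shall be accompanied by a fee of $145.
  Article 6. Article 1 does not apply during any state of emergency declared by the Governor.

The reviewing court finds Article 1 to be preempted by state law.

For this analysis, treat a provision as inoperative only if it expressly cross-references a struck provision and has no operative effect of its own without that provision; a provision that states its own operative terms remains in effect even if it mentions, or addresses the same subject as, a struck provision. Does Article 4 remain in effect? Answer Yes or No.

Yes

Article 1 is struck. Article 2 has no operative effect of its own apart from Article 1 and is therefore inoperative. The only function of Article 6 is the emergency suspension of Article 1, so it cannot stand once Article 1 is removed. Article 3 has no operative effect of its own apart from Article 2 and is therefore inoperative. Article 5 mentions Article 2 but its own obligation stands independently of Article 2, so Article 5 is not affected. Article 4 declares Article 1 and Article 6 mutually dependent; since one of them has fallen, all of them are of no effect. The remainder continues in force under Article 4. The provisions still in force are Article 4 and Article 5. Article 4 is among the surviving provisions, so the answer is yes.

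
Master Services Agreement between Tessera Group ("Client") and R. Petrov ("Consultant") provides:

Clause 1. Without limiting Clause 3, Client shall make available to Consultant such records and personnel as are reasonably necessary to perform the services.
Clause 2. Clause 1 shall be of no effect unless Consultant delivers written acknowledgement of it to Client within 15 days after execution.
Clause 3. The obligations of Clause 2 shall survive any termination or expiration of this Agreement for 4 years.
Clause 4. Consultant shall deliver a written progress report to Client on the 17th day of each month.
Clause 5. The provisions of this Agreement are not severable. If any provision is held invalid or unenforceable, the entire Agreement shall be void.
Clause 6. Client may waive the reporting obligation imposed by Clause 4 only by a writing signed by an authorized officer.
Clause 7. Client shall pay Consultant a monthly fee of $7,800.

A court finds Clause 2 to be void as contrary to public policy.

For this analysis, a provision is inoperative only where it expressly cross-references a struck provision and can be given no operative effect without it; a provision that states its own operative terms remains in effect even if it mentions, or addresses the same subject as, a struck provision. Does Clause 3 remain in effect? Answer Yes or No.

Clause 2 is struck. The only function of Clause 3 is the survival period for Clause 2, so it cannot stand once Clause 2 is removed. Clause 5 provides that the Agreement is not severable, so the invalidity of any one provision voids the entire Agreement. No provision of the Agreement survives. Clause 3 is among the inoperative provisions, so the answer is no.

No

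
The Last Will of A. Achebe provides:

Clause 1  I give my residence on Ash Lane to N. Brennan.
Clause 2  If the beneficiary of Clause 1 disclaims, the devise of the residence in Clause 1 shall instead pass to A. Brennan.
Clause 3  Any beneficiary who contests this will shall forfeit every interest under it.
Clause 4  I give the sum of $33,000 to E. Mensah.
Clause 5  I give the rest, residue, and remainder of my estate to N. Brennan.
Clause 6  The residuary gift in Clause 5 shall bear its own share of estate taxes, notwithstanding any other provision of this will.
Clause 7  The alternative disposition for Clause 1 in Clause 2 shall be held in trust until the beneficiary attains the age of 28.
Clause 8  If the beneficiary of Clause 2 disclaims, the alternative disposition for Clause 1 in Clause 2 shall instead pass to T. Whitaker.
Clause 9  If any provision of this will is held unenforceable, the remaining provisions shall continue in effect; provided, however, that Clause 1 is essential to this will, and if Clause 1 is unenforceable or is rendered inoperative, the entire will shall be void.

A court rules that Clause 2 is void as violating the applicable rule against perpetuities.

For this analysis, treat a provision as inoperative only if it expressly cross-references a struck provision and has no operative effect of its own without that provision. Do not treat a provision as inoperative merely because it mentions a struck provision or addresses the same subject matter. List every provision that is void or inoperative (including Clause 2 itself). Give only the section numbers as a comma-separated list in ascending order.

Clause 2 is struck. Clause 7 has no operative effect of its own apart from Clause 2 and is therefore inoperative. Clause 8 operates only by reference to Clause 2, so it falls with Clause 2. Clause 9 makes Clause 1 an essential term, but Clause 1 is unaffected, so the severability proviso in Clause 9 preserves the remaining provisions. Clause 1, Clause 3, Clause 4, Clause 5, Clause 6, and Clause 9 remain in effect.

2, 7, 8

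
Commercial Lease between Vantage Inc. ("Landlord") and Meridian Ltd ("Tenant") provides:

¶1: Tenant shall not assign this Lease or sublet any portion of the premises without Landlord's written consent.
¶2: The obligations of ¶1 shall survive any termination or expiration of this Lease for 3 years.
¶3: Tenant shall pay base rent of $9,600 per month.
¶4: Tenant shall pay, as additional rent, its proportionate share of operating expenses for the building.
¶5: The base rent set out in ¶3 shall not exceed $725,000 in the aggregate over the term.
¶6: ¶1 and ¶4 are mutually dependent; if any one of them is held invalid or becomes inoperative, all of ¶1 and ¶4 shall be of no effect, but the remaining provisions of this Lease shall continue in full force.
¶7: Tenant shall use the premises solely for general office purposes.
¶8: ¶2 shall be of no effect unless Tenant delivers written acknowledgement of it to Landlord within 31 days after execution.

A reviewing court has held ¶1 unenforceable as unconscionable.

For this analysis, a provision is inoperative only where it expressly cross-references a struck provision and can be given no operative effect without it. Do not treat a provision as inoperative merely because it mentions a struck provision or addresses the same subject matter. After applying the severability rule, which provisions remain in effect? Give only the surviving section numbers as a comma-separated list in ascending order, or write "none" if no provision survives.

¶1 is struck. ¶2 has no operative effect of its own apart from ¶1 and is therefore inoperative. ¶8 has no operative effect of its own apart from ¶2 and is therefore inoperative. ¶6 declares ¶1 and ¶4 mutually dependent; since one of them has fallen, all of them are of no effect. That brings down ¶4 as well. The remainder continues in force under ¶6. ¶3, ¶5, ¶6, and ¶7 remain in effect.

3, 5, 6, 7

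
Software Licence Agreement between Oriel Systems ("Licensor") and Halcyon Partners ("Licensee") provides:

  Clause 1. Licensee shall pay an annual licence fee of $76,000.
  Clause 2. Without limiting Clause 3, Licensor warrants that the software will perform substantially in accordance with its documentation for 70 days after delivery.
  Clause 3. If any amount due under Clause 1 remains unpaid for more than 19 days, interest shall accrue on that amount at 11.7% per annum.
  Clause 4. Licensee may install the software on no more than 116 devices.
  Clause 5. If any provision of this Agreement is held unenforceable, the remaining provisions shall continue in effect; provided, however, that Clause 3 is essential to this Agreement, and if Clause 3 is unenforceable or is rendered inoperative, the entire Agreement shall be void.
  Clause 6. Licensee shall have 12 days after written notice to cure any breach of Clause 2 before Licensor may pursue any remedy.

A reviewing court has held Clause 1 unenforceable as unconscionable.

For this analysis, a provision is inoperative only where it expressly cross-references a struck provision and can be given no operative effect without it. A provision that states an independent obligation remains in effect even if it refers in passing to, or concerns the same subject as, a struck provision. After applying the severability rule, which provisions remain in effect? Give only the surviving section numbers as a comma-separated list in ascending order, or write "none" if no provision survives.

Clause 1 is struck. Clause 3 operates only by reference to Clause 1, so it falls with Clause 1. Clause 5 makes Clause 3 an essential term, and Clause 3 has been rendered inoperative by the cascade; under Clause 5, the entire Agreement is therefore void. No provision of the Agreement survives.

none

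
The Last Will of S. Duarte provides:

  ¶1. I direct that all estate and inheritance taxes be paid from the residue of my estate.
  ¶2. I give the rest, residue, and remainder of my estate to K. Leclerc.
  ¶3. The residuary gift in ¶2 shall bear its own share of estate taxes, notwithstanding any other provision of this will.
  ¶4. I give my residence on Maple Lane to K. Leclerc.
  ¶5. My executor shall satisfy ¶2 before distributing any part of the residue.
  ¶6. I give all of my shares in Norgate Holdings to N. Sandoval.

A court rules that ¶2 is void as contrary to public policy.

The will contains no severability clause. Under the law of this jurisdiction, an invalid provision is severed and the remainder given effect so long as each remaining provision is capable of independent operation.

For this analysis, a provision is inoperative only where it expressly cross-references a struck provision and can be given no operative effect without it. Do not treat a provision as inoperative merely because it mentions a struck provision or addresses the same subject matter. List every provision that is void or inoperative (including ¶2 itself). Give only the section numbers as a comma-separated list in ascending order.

¶2 is struck. ¶3 merely fixes the tax charge on ¶2; with ¶2 gone it has nothing to operate on and falls away. ¶5 has no operative effect of its own apart from ¶2 and is therefore inoperative. With no severability clause, the stated default rule severs what cannot stand and enforces each remaining provision that can operate on its own. The provisions still in force are ¶1, ¶4, and ¶6.

2, 3, 5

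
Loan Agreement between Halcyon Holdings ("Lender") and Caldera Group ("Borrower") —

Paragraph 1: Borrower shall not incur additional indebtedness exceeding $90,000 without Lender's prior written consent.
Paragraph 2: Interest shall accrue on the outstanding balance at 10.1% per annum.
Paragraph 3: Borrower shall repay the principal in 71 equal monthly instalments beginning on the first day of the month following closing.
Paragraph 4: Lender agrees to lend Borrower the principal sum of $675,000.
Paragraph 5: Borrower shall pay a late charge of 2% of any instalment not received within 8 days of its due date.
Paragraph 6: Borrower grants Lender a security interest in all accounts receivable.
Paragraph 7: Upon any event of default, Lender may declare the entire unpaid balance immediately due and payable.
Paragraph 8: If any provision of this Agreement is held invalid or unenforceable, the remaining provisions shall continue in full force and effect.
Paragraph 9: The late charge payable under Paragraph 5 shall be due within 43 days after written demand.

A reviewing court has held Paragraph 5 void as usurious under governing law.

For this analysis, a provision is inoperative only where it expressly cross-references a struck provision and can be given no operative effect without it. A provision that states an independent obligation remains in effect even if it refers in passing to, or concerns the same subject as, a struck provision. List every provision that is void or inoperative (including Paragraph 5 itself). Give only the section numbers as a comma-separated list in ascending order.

5, 9

Paragraph 5 is struck. The whole of Paragraph 9 is the payment deadline for the late charge, defined by reference to Paragraph 5, so Paragraph 9 cannot stand once Paragraph 5 is removed. Paragraph 8 is a severability clause and preserves every provision that can still be given independent effect. Paragraph 1, Paragraph 2, Paragraph 3, Paragraph 4, Paragraph 6, Paragraph 7, and Paragraph 8 remain in effect.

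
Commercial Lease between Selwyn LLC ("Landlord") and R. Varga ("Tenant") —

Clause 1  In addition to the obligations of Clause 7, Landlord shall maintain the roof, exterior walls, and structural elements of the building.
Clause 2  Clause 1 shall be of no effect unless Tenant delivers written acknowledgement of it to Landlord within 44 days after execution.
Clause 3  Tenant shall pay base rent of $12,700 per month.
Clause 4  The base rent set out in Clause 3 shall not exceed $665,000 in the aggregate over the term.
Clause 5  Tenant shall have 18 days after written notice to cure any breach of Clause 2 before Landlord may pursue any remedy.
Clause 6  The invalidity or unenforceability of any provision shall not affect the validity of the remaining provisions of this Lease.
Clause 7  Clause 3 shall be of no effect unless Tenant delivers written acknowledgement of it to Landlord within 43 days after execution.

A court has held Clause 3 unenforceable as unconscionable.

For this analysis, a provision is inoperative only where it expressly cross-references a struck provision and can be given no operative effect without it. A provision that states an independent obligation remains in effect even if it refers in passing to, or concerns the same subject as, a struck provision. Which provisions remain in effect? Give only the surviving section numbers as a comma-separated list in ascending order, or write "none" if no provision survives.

Clause 3 is struck. The whole of Clause 4 is the aggregate cap on the base rent, defined by reference to Clause 3, so Clause 4 cannot stand once Clause 3 is removed. Clause 7 merely fixes the acknowledgement condition for Clause 3; with Clause 3 gone it has nothing to operate on and falls away. Although Clause 1 refers to Clause 7, its operative terms do not depend on Clause 7, so it remains in effect. Clause 6 is a severability clause and preserves every provision that can still be given independent effect. The provisions still in force are Clause 1, Clause 2, Clause 5, and Clause 6.

1, 2, 5, 6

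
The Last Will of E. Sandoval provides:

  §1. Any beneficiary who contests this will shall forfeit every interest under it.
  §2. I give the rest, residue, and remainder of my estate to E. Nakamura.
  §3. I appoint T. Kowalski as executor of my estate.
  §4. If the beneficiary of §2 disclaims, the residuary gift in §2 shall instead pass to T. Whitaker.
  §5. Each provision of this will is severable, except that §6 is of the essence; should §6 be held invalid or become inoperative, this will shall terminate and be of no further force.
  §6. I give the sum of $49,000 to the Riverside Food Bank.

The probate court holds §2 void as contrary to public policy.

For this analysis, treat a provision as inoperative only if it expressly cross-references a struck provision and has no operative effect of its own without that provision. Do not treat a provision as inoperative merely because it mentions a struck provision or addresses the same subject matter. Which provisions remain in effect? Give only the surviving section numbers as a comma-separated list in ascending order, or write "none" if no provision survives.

§2 is struck. §4 operates only by reference to §2, so it falls with §2. §5 makes §6 an essential term, but §6 is unaffected, so the severability proviso in §5 preserves the remaining provisions. That leaves §1, §3, §5, and §6 in effect.

1, 3, 5, 6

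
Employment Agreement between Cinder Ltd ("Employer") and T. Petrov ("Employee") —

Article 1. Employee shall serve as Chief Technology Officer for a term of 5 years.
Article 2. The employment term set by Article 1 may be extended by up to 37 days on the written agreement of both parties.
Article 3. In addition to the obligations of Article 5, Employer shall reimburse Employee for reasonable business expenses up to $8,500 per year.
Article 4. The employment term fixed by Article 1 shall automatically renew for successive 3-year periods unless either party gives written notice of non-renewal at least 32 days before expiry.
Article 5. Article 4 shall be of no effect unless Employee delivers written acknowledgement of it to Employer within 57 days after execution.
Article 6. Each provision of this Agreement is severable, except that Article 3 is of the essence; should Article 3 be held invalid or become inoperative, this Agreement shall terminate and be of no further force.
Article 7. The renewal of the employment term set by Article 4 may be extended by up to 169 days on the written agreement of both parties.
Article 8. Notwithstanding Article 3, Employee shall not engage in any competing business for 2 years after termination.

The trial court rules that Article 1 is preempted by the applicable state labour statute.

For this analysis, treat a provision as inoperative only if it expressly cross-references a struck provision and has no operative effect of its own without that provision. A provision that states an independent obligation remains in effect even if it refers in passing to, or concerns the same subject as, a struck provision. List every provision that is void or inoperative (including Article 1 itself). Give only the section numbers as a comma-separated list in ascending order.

1, 2, 4, 5, 7

Article 1 is struck. Article 2 does nothing except set the extension of the employment term by reference to Article 1; with Article 1 gone it has no independent effect and is inoperative. The whole of Article 4 is the renewal of the employment term, defined by reference to Article 1, so Article 4 cannot stand once Article 1 is removed. Article 5 merely fixes the acknowledgement condition for Article 4; with Article 4 gone it has nothing to operate on and falls away. Article 7 does nothing except set the extension of the renewal of the employment term by reference to Article 4; with Article 4 gone it has no independent effect and is inoperative. Although Article 3 refers to Article 5, its operative terms do not depend on Article 5, so it remains in effect. Article 6 makes Article 3 an essential term, but Article 3 is unaffected, so the severability proviso in Article 6 preserves the remaining provisions. That leaves Article 3, Article 6, and Article 8 in effect.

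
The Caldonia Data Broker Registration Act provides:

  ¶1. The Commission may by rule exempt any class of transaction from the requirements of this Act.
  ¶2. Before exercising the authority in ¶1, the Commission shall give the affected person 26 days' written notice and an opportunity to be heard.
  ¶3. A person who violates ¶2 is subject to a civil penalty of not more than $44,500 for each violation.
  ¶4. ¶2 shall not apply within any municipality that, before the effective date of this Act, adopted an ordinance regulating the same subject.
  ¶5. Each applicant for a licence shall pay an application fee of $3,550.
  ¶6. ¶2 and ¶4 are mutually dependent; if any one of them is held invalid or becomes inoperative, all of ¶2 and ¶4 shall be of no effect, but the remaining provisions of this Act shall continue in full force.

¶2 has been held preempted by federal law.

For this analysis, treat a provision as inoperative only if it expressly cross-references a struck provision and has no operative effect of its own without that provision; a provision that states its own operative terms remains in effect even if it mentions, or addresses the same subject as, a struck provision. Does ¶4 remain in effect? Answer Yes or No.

¶2 is struck. ¶3 merely fixes the civil penalty for violating ¶2; with ¶2 gone it has nothing to operate on and falls away. ¶4 has no operative effect of its own apart from ¶2 and is therefore inoperative. ¶6 declares ¶2 and ¶4 mutually dependent; since one of them has fallen, all of them are of no effect. The remainder continues in force under ¶6. That leaves ¶1, ¶5, and ¶6 in effect. ¶4 is among the inoperative provisions, so the answer is no.

No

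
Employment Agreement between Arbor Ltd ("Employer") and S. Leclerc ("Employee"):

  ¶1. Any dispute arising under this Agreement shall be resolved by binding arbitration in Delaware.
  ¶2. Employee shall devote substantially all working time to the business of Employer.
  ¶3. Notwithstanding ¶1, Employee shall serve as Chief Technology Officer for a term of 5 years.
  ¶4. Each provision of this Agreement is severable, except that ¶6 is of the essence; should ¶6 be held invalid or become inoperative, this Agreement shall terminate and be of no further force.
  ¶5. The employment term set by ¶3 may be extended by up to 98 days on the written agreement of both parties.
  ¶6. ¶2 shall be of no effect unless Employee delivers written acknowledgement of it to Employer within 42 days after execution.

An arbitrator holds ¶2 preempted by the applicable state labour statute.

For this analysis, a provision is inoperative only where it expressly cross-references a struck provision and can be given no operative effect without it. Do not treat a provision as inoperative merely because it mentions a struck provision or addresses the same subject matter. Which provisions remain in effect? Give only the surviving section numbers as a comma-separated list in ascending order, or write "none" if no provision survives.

¶2 is struck. ¶6 operates only by reference to ¶2, so it falls with ¶2. ¶4 makes ¶6 an essential term, and ¶6 has been rendered inoperative by the cascade; under ¶4, the entire Agreement is therefore void. No provision of the Agreement survives.

none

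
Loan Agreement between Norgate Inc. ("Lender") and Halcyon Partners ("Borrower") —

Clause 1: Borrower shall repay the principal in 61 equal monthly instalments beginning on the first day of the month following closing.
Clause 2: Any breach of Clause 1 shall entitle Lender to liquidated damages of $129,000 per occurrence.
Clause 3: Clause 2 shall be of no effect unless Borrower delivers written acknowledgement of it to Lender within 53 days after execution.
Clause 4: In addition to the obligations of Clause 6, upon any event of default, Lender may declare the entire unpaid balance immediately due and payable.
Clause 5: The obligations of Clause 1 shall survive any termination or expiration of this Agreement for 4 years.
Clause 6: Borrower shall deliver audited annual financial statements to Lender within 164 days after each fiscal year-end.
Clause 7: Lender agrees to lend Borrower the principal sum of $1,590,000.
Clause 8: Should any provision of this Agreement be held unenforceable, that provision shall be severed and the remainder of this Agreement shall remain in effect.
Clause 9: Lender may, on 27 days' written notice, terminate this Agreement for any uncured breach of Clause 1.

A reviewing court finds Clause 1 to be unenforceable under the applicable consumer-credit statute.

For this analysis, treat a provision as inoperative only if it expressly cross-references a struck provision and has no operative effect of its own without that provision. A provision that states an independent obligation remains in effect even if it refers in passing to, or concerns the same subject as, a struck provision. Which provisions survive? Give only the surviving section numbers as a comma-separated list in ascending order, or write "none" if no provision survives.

4, 6, 7, 8

Clause 1 is struck. Clause 2 does nothing except set the liquidated-damages amount by reference to Clause 1; with Clause 1 gone it has no independent effect and is inoperative. Clause 5 merely fixes the survival period for Clause 1; with Clause 1 gone it has nothing to operate on and falls away. Clause 9 has no operative effect of its own apart from Clause 1 and is therefore inoperative. Clause 3 operates only by reference to Clause 2, so it falls with Clause 2. Clause 8 is a severability clause and preserves every provision that can still be given independent effect. That leaves Clause 4, Clause 6, Clause 7, and Clause 8 in effect.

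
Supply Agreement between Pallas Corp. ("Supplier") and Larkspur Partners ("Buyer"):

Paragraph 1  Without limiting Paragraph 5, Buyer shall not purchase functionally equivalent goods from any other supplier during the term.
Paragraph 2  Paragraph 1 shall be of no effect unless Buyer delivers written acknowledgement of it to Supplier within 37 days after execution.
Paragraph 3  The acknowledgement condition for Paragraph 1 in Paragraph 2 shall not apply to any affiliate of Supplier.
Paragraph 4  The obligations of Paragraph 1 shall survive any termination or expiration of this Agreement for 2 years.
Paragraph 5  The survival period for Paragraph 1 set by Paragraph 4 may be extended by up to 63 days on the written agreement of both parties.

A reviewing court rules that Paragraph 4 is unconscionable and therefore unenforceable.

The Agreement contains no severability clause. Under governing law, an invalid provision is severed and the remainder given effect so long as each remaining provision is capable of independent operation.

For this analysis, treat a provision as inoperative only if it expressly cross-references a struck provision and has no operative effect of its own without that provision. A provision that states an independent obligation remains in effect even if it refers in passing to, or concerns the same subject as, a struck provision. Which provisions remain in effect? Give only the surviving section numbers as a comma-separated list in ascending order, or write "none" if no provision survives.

Paragraph 4 is struck. Paragraph 5 does nothing except set the extension of the survival period for Paragraph 1 by reference to Paragraph 4; with Paragraph 4 gone it has no independent effect and is inoperative. Although Paragraph 1 refers to Paragraph 5, its operative terms do not depend on Paragraph 5, so it remains in effect. With no severability clause, the stated default rule severs what cannot stand and enforces each remaining provision that can operate on its own. The provisions still in force are Paragraph 1, Paragraph 2, and Paragraph 3.

1, 2, 3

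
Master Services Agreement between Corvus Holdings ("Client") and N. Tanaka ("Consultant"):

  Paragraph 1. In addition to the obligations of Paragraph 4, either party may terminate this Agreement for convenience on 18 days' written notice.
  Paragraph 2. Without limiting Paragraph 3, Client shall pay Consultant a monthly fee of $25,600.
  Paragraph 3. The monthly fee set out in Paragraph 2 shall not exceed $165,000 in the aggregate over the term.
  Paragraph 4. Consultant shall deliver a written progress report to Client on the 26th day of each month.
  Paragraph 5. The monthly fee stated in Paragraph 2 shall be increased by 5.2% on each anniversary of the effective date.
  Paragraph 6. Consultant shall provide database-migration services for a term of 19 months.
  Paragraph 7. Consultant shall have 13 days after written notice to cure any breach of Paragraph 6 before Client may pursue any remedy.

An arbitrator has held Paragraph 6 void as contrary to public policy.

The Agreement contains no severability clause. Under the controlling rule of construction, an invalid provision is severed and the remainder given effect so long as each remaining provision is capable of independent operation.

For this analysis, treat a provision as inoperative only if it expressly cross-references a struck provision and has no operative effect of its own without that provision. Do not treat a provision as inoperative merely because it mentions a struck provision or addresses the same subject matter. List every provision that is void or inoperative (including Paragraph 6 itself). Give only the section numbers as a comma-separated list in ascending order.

Paragraph 6 is struck. Paragraph 7 has no operative effect of its own apart from Paragraph 6 and is therefore inoperative. Under the stated default rule, only provisions that cannot operate independently fall away; the rest are enforced. Paragraph 1, Paragraph 2, Paragraph 3, Paragraph 4, and Paragraph 5 remain in effect.

6, 7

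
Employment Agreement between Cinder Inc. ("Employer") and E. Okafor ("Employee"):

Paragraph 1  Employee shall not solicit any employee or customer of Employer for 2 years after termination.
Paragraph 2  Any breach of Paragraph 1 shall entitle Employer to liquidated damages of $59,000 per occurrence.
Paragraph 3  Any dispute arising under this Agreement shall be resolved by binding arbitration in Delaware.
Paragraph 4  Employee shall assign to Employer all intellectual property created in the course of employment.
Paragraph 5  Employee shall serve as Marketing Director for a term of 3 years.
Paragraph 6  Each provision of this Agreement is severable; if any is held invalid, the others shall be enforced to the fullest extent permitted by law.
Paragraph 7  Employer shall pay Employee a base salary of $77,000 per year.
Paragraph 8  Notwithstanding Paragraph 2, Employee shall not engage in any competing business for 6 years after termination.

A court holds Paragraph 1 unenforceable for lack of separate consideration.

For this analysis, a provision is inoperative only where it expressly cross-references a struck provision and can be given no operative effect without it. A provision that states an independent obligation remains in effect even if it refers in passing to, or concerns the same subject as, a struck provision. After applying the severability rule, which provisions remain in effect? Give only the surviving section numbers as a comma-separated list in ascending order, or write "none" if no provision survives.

Paragraph 1 is struck. Paragraph 2 has no operative effect of its own apart from Paragraph 1 and is therefore inoperative. Although Paragraph 8 refers to Paragraph 2, its operative terms do not depend on Paragraph 2, so it remains in effect. Paragraph 6 is a severability clause and preserves every provision that can still be given independent effect. Paragraph 3, Paragraph 4, Paragraph 5, Paragraph 6, Paragraph 7, and Paragraph 8 remain in effect.

3, 4, 5, 6, 7, 8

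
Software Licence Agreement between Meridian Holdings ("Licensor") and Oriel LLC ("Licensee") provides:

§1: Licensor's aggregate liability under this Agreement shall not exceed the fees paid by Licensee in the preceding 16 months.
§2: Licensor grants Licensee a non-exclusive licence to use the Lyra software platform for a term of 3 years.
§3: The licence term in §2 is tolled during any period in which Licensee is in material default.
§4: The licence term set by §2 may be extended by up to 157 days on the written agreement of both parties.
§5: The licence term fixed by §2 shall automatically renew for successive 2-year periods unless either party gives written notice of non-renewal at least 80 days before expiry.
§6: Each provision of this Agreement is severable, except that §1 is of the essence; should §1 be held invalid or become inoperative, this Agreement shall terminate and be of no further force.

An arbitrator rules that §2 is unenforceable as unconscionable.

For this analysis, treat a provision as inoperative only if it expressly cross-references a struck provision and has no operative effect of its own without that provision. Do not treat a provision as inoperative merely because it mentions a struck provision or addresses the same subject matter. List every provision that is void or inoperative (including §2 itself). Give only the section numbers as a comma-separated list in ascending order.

2, 3, 4, 5

§2 is struck. §3 operates only by reference to §2, so it falls with §2. §4 does nothing except set the extension of the licence term by reference to §2; with §2 gone it has no independent effect and is inoperative. §5 has no operative effect of its own apart from §2 and is therefore inoperative. §6 makes §1 an essential term, but §1 is unaffected, so the severability proviso in §6 preserves the remaining provisions. §1 and §6 remain in effect.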